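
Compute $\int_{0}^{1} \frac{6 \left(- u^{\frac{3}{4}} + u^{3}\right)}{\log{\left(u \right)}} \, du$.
$- \log{\left(\frac{117649}{16777216} \right)}$

Consider the one-parameter family: let $I(a) = \int_{0}^{1} \frac{6 \left(u^{3} - u^{a}\right)}{\log{\left(u \right)}} \, du$.

Since $\dfrac{\partial}{\partial a}\,u^{a} = u^{a} \ln u$, the $\ln u$ in the denominator cancels and
$$\frac{dI}{da} = \int_{0}^{1} -6 u^{a} \, du = -6 \left[\frac{u^{a+1}}{a+1}\right]_0^1 = - \frac{6}{a + 1}.$$

Integrating with respect to $a$ gives $I(a) = - \log{\left(\frac{\left(a + 1\right)^{6}}{4096} \right)} + C$.

At $a = 3$ the integrand is identically $0$, so $I(3) = 0$. The closed form gives $0$, hence $C = 0$.

Setting $a = \frac{3}{4}$:
$$I = - \log{\left(\frac{117649}{16777216} \right)}.$$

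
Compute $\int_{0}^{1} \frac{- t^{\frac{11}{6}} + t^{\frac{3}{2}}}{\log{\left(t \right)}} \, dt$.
$\log{\left(\frac{15}{17} \right)}$

Replace the exponent $\frac{3}{2}$ by a parameter $a$: let $I(a) = \int_{0}^{1} \frac{- t^{\frac{11}{6}} + t^{a}}{\log{\left(t \right)}} \, dt$.

Since $\dfrac{\partial}{\partial a}\,t^{a} = t^{a} \ln t$, the $\ln t$ in the denominator cancels and
$$\frac{dI}{da} = \int_{0}^{1} t^{a} \, dt = \left[\frac{t^{a+1}}{a+1}\right]_0^1 = \frac{1}{a + 1}.$$

Integrating with respect to $a$ gives $I(a) = \log{\left(\frac{6 a}{17} + \frac{6}{17} \right)} + C$.

At $a = \frac{11}{6}$ the integrand is identically $0$, so $I(\frac{11}{6}) = 0$. The closed form gives $0$, hence $C = 0$.

Setting $a = \frac{3}{2}$:
$$I = \log{\left(\frac{15}{17} \right)}.$$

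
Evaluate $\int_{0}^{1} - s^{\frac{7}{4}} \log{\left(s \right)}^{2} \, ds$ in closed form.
$- \frac{128}{1331}$

Start from the elementary integral
$$J(a) = \int_{0}^{1} - s^{a} \, ds = - \frac{1}{a + 1}.$$

Differentiating under the integral sign brings down a factor of $\ln s$:
$$\frac{dJ}{da} = \int_{0}^{1} - s^{a} \log{\left(s \right)} \, ds = \frac{1}{\left(a + 1\right)^{2}}.$$

Repeating twice in total — each differentiation brings down another $\ln s$ — gives
$$\frac{d^{2}J}{da^{2}} = \int_{0}^{1} - s^{a} \log{\left(s \right)}^{2} \, ds = - \frac{2}{\left(a + 1\right)^{3}},$$
and the integrand here is exactly the target integrand, so $I = - \frac{2}{\left(a + 1\right)^{3}}$.

Setting $a = \frac{7}{4}$:
$$I = - \frac{128}{1331}.$$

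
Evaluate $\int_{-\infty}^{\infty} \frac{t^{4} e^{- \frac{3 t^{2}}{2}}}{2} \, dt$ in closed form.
$\frac{\sqrt{6} \sqrt{\pi}}{18}$

Start from the elementary integral
$$J(a) = \int_{-\infty}^{\infty} \frac{e^{- a t^{2}}}{2} \, dt = \frac{\sqrt{\pi}}{2 \sqrt{a}}.$$

Differentiating under the integral sign brings down a factor of $(-t^2)$:
$$\frac{dJ}{da} = \int_{-\infty}^{\infty} - \frac{t^{2} e^{- a t^{2}}}{2} \, dt = - \frac{\sqrt{\pi}}{4 a^{\frac{3}{2}}}.$$

Repeating twice in total — each differentiation brings down another $(-t^2)$ — gives
$$\frac{d^{2}J}{da^{2}} = \int_{-\infty}^{\infty} \frac{t^{4} e^{- a t^{2}}}{2} \, dt = \frac{3 \sqrt{\pi}}{8 a^{\frac{5}{2}}},$$
and the integrand here is exactly the target integrand, so $I = \frac{3 \sqrt{\pi}}{8 a^{\frac{5}{2}}}$.

Setting $a = \frac{3}{2}$:
$$I = \frac{\sqrt{6} \sqrt{\pi}}{18}.$$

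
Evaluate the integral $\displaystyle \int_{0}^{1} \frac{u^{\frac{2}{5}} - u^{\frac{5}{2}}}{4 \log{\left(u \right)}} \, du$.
$- \frac{\log{\left(5 \right)}}{4} + \frac{\log{\left(2 \right)}}{4}$

Replace the exponent $\frac{5}{2}$ by a parameter $a$: let $I(a) = \int_{0}^{1} \frac{u^{\frac{2}{5}} - u^{a}}{4 \log{\left(u \right)}} \, du$.

Since $\dfrac{\partial}{\partial a}\,u^{a} = u^{a} \ln u$, the $\ln u$ in the denominator cancels and
$$\frac{dI}{da} = \int_{0}^{1} - \frac{1}{4} u^{a} \, du = - \frac{1}{4} \left[\frac{u^{a+1}}{a+1}\right]_0^1 = - \frac{1}{4 a + 4}.$$

Integrating with respect to $a$ gives $I(a) = - \frac{\log{\left(a + 1 \right)}}{4} - \frac{\log{\left(5 \right)}}{4} + \frac{\log{\left(7 \right)}}{4} + C$.

At $a = \frac{2}{5}$ the integrand is identically $0$, so $I(\frac{2}{5}) = 0$. The closed form gives $0$, hence $C = 0$.

Setting $a = \frac{5}{2}$:
$$I = - \frac{\log{\left(5 \right)}}{4} + \frac{\log{\left(2 \right)}}{4}.$$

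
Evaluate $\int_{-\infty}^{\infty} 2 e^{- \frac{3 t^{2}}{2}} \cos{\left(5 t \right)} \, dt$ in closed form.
$\frac{2 \sqrt{6} \sqrt{\pi}}{3 e^{\frac{25}{6}}}$

Treat the cosine frequency as a parameter and define $I(b) = \int_{-\infty}^{\infty} 2 e^{- \frac{3 t^{2}}{2}} \cos{\left(b t \right)} \, dt$.

Differentiating under the integral sign,
$$I'(b) = \int_{-\infty}^{\infty} - 2 t e^{- \frac{3 t^{2}}{2}} \sin{\left(b t \right)} \, dt.$$

Integrate $\int_{-\infty}^{\infty} t \sin(b t)\, e^{- \frac{3 t^{2}}{2}}\, dt$ by parts with $u = \sin(b t)$ and $dv = t\, e^{- \frac{3 t^{2}}{2}}\, dt$, giving $v = - \frac{e^{- \frac{3 t^{2}}{2}}}{3}$. The boundary term vanishes and
$$\int_{-\infty}^{\infty} t \sin(b t)\, e^{- \frac{3 t^{2}}{2}}\, dt = \frac{b}{3} \int_{-\infty}^{\infty} \cos(b t)\, e^{- \frac{3 t^{2}}{2}}\, dt,$$
so $I'(b) = - \frac{b}{3}\, I(b)$.

This is a separable first-order ODE; solving with the initial condition $I(0) = \int_{-\infty}^{\infty} 2 e^{- \frac{3 t^{2}}{2}}\,dt = \frac{2 \sqrt{6} \sqrt{\pi}}{3}$ gives
$$I(b) = \frac{2 \sqrt{6} \sqrt{\pi} e^{- \frac{b^{2}}{6}}}{3}.$$

Setting $b = 5$:
$$I = \frac{2 \sqrt{6} \sqrt{\pi}}{3 e^{\frac{25}{6}}}.$$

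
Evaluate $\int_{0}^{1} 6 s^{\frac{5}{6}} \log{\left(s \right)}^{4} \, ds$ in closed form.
$\frac{1119744}{161051}$

Begin with the known integral
$$J(a) = \int_{0}^{1} 6 s^{a} \, ds = \frac{6}{a + 1}.$$

Differentiating under the integral sign brings down a factor of $\ln s$:
$$\frac{dJ}{da} = \int_{0}^{1} 6 s^{a} \log{\left(s \right)} \, ds = - \frac{6}{\left(a + 1\right)^{2}}.$$

Repeating $4$ times in total — each differentiation brings down another $\ln s$ — gives
$$\frac{d^{4}J}{da^{4}} = \int_{0}^{1} 6 s^{a} \log{\left(s \right)}^{4} \, ds = \frac{144}{\left(a + 1\right)^{5}},$$
and the integrand here is exactly the target integrand, so $I = \frac{144}{\left(a + 1\right)^{5}}$.

Setting $a = \frac{5}{6}$:
$$I = \frac{1119744}{161051}.$$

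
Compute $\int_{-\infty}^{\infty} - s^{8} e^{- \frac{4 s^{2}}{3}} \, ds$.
$- \frac{8505 \sqrt{3} \sqrt{\pi}}{8192}$

Consider the simpler parametrised integral
$$J(a) = \int_{-\infty}^{\infty} - e^{- a s^{2}} \, ds = - \frac{\sqrt{\pi}}{\sqrt{a}}.$$

Differentiating under the integral sign brings down a factor of $(-s^2)$:
$$\frac{dJ}{da} = \int_{-\infty}^{\infty} s^{2} e^{- a s^{2}} \, ds = \frac{\sqrt{\pi}}{2 a^{\frac{3}{2}}}.$$

Repeating $4$ times in total — each differentiation brings down another $(-s^2)$ — gives
$$\frac{d^{4}J}{da^{4}} = \int_{-\infty}^{\infty} - s^{8} e^{- a s^{2}} \, ds = - \frac{105 \sqrt{\pi}}{16 a^{\frac{9}{2}}},$$
and the integrand here is exactly the target integrand, so $I = - \frac{105 \sqrt{\pi}}{16 a^{\frac{9}{2}}}$.

Setting $a = \frac{4}{3}$:
$$I = - \frac{8505 \sqrt{3} \sqrt{\pi}}{8192}.$$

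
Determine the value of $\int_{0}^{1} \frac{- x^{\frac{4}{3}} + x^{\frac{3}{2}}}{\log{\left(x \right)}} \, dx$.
$- \log{\left(14 \right)} + \log{\left(15 \right)}$

Replace the exponent $\frac{4}{3}$ by a parameter $a$: let $I(a) = \int_{0}^{1} \frac{x^{\frac{3}{2}} - x^{a}}{\log{\left(x \right)}} \, dx$.

Since $\dfrac{\partial}{\partial a}\,x^{a} = x^{a} \ln x$, the $\ln x$ in the denominator cancels and
$$\frac{dI}{da} = \int_{0}^{1} -1 x^{a} \, dx = -1 \left[\frac{x^{a+1}}{a+1}\right]_0^1 = - \frac{1}{a + 1}.$$

Integrating with respect to $a$ gives $I(a) = - \log{\left(\frac{2 a}{5} + \frac{2}{5} \right)} + C$.

At $a = \frac{3}{2}$ the integrand is identically $0$, so $I(\frac{3}{2}) = 0$. The closed form gives $0$, hence $C = 0$.

Setting $a = \frac{4}{3}$:
$$I = - \log{\left(14 \right)} + \log{\left(15 \right)}.$$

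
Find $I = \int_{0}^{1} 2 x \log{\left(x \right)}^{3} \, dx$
$- \frac{3}{4}$

Consider the simpler parametrised integral
$$J(a) = \int_{0}^{1} 2 x^{a} \, dx = \frac{2}{a + 1}.$$

Differentiating under the integral sign brings down a factor of $\ln x$:
$$\frac{dJ}{da} = \int_{0}^{1} 2 x^{a} \log{\left(x \right)} \, dx = - \frac{2}{\left(a + 1\right)^{2}}.$$

Repeating $3$ times in total — each differentiation brings down another $\ln x$ — gives
$$\frac{d^{3}J}{da^{3}} = \int_{0}^{1} 2 x^{a} \log{\left(x \right)}^{3} \, dx = - \frac{12}{\left(a + 1\right)^{4}},$$
and the integrand here is exactly the target integrand, so $I = - \frac{12}{\left(a + 1\right)^{4}}$.

Setting $a = 1$:
$$I = - \frac{3}{4}.$$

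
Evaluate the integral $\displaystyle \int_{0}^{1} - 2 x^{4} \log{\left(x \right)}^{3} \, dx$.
$\frac{12}{625}$

Start from the elementary integral
$$J(a) = \int_{0}^{1} - 2 x^{a} \, dx = - \frac{2}{a + 1}.$$

Differentiating under the integral sign brings down a factor of $\ln x$:
$$\frac{dJ}{da} = \int_{0}^{1} - 2 x^{a} \log{\left(x \right)} \, dx = \frac{2}{\left(a + 1\right)^{2}}.$$

Repeating $3$ times in total — each differentiation brings down another $\ln x$ — gives
$$\frac{d^{3}J}{da^{3}} = \int_{0}^{1} - 2 x^{a} \log{\left(x \right)}^{3} \, dx = \frac{12}{\left(a + 1\right)^{4}},$$
and the integrand here is exactly the target integrand, so $I = \frac{12}{\left(a + 1\right)^{4}}$.

Setting $a = 4$:
$$I = \frac{12}{625}.$$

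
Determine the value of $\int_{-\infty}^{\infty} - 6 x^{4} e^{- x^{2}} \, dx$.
$- \frac{9 \sqrt{\pi}}{2}$

Consider the simpler parametrised integral
$$J(a) = \int_{-\infty}^{\infty} - 6 e^{- a x^{2}} \, dx = - \frac{6 \sqrt{\pi}}{\sqrt{a}}.$$

Differentiating under the integral sign brings down a factor of $(-x^2)$:
$$\frac{dJ}{da} = \int_{-\infty}^{\infty} 6 x^{2} e^{- a x^{2}} \, dx = \frac{3 \sqrt{\pi}}{a^{\frac{3}{2}}}.$$

Repeating twice in total — each differentiation brings down another $(-x^2)$ — gives
$$\frac{d^{2}J}{da^{2}} = \int_{-\infty}^{\infty} - 6 x^{4} e^{- a x^{2}} \, dx = - \frac{9 \sqrt{\pi}}{2 a^{\frac{5}{2}}},$$
and the integrand here is exactly the target integrand, so $I = - \frac{9 \sqrt{\pi}}{2 a^{\frac{5}{2}}}$.

Setting $a = 1$:
$$I = - \frac{9 \sqrt{\pi}}{2}.$$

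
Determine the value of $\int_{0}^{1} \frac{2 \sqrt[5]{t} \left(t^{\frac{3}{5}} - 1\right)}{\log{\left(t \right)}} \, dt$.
$\log{\left(\frac{9}{4} \right)}$

Introduce a parameter $a$ in the exponent: let $I(a) = \int_{0}^{1} \frac{2 \left(- \sqrt[5]{t} + t^{a}\right)}{\log{\left(t \right)}} \, dt$.

Since $\dfrac{\partial}{\partial a}\,t^{a} = t^{a} \ln t$, the $\ln t$ in the denominator cancels and
$$\frac{dI}{da} = \int_{0}^{1} 2 t^{a} \, dt = 2 \left[\frac{t^{a+1}}{a+1}\right]_0^1 = \frac{2}{a + 1}.$$

Integrating with respect to $a$ gives $I(a) = \log{\left(\frac{25 \left(a + 1\right)^{2}}{36} \right)} + C$.

At $a = \frac{1}{5}$ the integrand is identically $0$, so $I(\frac{1}{5}) = 0$. The closed form gives $0$, hence $C = 0$.

Setting $a = \frac{4}{5}$:
$$I = \log{\left(\frac{9}{4} \right)}.$$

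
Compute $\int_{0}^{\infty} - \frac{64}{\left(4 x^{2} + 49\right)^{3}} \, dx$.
$- \frac{6 \pi}{16807}$

Begin with the known result
$$J(a) = \int_{0}^{\infty} - \frac{1}{a^{2} + x^{2}} \, dx = - \frac{\pi}{2 a}.$$

Differentiating under the integral sign with respect to $a$,
$$\frac{dJ}{da} = \int_{0}^{\infty} \frac{2 a}{\left(a^{2} + x^{2}\right)^{2}} \, dx = \frac{\pi}{2 a^{2}},$$
so $\int_{0}^{\infty} - \frac{1}{\left(a^{2} + x^{2}\right)^{2}} \, dx = - \frac{\pi}{4 a^{3}}$.

Repeating — each differentiation of $1/(x^2+a^2)^j$ produces $-2ja/(x^2+a^2)^{j+1}$ — and dividing through by $-2ja$ at each step yields, after $2$ differentiations in total,
$$\int_{0}^{\infty} - \frac{1}{\left(a^{2} + x^{2}\right)^{3}} \, dx = - \frac{3 \pi}{16 a^{5}}.$$

Setting $a = \frac{7}{2}$:
$$I = - \frac{6 \pi}{16807}.$$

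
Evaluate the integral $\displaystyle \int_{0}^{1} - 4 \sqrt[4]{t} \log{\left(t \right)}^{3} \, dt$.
$\frac{6144}{625}$

Begin with the known integral
$$J(a) = \int_{0}^{1} - 4 t^{a} \, dt = - \frac{4}{a + 1}.$$

Differentiating under the integral sign brings down a factor of $\ln t$:
$$\frac{dJ}{da} = \int_{0}^{1} - 4 t^{a} \log{\left(t \right)} \, dt = \frac{4}{\left(a + 1\right)^{2}}.$$

Repeating $3$ times in total — each differentiation brings down another $\ln t$ — gives
$$\frac{d^{3}J}{da^{3}} = \int_{0}^{1} - 4 t^{a} \log{\left(t \right)}^{3} \, dt = \frac{24}{\left(a + 1\right)^{4}},$$
and the integrand here is exactly the target integrand, so $I = \frac{24}{\left(a + 1\right)^{4}}$.

Setting $a = \frac{1}{4}$:
$$I = \frac{6144}{625}.$$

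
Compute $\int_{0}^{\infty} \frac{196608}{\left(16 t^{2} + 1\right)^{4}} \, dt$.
$7680 \pi$

Start from the standard arctangent integral
$$J(a) = \int_{0}^{\infty} \frac{3}{a^{2} + t^{2}} \, dt = \frac{3 \pi}{2 a}.$$

Differentiating under the integral sign with respect to $a$,
$$\frac{dJ}{da} = \int_{0}^{\infty} - \frac{6 a}{\left(a^{2} + t^{2}\right)^{2}} \, dt = - \frac{3 \pi}{2 a^{2}},$$
so $\int_{0}^{\infty} \frac{3}{\left(a^{2} + t^{2}\right)^{2}} \, dt = \frac{3 \pi}{4 a^{3}}$.

Repeating — each differentiation of $1/(t^2+a^2)^j$ produces $-2ja/(t^2+a^2)^{j+1}$ — and dividing through by $-2ja$ at each step yields, after $3$ differentiations in total,
$$\int_{0}^{\infty} \frac{3}{\left(a^{2} + t^{2}\right)^{4}} \, dt = \frac{15 \pi}{32 a^{7}}.$$

Setting $a = \frac{1}{4}$:
$$I = 7680 \pi.$$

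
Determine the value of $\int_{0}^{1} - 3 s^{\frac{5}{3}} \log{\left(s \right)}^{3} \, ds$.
$\frac{729}{2048}$

Start from the elementary integral
$$J(a) = \int_{0}^{1} - 3 s^{a} \, ds = - \frac{3}{a + 1}.$$

Differentiating under the integral sign brings down a factor of $\ln s$:
$$\frac{dJ}{da} = \int_{0}^{1} - 3 s^{a} \log{\left(s \right)} \, ds = \frac{3}{\left(a + 1\right)^{2}}.$$

Repeating $3$ times in total — each differentiation brings down another $\ln s$ — gives
$$\frac{d^{3}J}{da^{3}} = \int_{0}^{1} - 3 s^{a} \log{\left(s \right)}^{3} \, ds = \frac{18}{\left(a + 1\right)^{4}},$$
and the integrand here is exactly the target integrand, so $I = \frac{18}{\left(a + 1\right)^{4}}$.

Setting $a = \frac{5}{3}$:
$$I = \frac{729}{2048}.$$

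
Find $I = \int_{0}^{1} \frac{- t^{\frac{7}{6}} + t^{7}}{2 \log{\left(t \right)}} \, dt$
$\log{\left(\frac{4 \sqrt{39}}{13} \right)}$

Replace the exponent $\frac{7}{6}$ by a parameter $a$: let $I(a) = \int_{0}^{1} \frac{t^{7} - t^{a}}{2 \log{\left(t \right)}} \, dt$.

Since $\dfrac{\partial}{\partial a}\,t^{a} = t^{a} \ln t$, the $\ln t$ in the denominator cancels and
$$\frac{dI}{da} = \int_{0}^{1} - \frac{1}{2} t^{a} \, dt = - \frac{1}{2} \left[\frac{t^{a+1}}{a+1}\right]_0^1 = - \frac{1}{2 a + 2}.$$

Integrating with respect to $a$ gives $I(a) = - \frac{\log{\left(a + 1 \right)}}{2} + \frac{3 \log{\left(2 \right)}}{2} + C$.

At $a = 7$ the integrand is identically $0$, so $I(7) = 0$. The closed form gives $0$, hence $C = 0$.

Setting $a = \frac{7}{6}$:
$$I = \log{\left(\frac{4 \sqrt{39}}{13} \right)}.$$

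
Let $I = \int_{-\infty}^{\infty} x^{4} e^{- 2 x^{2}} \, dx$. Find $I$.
$\frac{3 \sqrt{2} \sqrt{\pi}}{32}$

Consider the simpler parametrised integral
$$J(a) = \int_{-\infty}^{\infty} e^{- a x^{2}} \, dx = \frac{\sqrt{\pi}}{\sqrt{a}}.$$

Differentiating under the integral sign brings down a factor of $(-x^2)$:
$$\frac{dJ}{da} = \int_{-\infty}^{\infty} - x^{2} e^{- a x^{2}} \, dx = - \frac{\sqrt{\pi}}{2 a^{\frac{3}{2}}}.$$

Repeating twice in total — each differentiation brings down another $(-x^2)$ — gives
$$\frac{d^{2}J}{da^{2}} = \int_{-\infty}^{\infty} x^{4} e^{- a x^{2}} \, dx = \frac{3 \sqrt{\pi}}{4 a^{\frac{5}{2}}},$$
and the integrand here is exactly the target integrand, so $I = \frac{3 \sqrt{\pi}}{4 a^{\frac{5}{2}}}$.

Setting $a = 2$:
$$I = \frac{3 \sqrt{2} \sqrt{\pi}}{32}.$$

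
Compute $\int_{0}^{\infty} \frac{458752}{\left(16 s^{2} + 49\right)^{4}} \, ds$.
$\frac{2560 \pi}{117649}$

Begin with the known result
$$J(a) = \int_{0}^{\infty} \frac{7}{a^{2} + s^{2}} \, ds = \frac{7 \pi}{2 a}.$$

Differentiating under the integral sign with respect to $a$,
$$\frac{dJ}{da} = \int_{0}^{\infty} - \frac{14 a}{\left(a^{2} + s^{2}\right)^{2}} \, ds = - \frac{7 \pi}{2 a^{2}},$$
so $\int_{0}^{\infty} \frac{7}{\left(a^{2} + s^{2}\right)^{2}} \, ds = \frac{7 \pi}{4 a^{3}}$.

Repeating — each differentiation of $1/(s^2+a^2)^j$ produces $-2ja/(s^2+a^2)^{j+1}$ — and dividing through by $-2ja$ at each step yields, after $3$ differentiations in total,
$$\int_{0}^{\infty} \frac{7}{\left(a^{2} + s^{2}\right)^{4}} \, ds = \frac{35 \pi}{32 a^{7}}.$$

Setting $a = \frac{7}{4}$:
$$I = \frac{2560 \pi}{117649}.$$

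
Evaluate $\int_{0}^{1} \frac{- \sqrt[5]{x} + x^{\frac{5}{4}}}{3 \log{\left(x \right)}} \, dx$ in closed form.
$\log{\left(\frac{\sqrt[3]{15}}{2} \right)}$

Introduce a parameter $a$ in the exponent: let $I(a) = \int_{0}^{1} \frac{- \sqrt[5]{x} + x^{a}}{3 \log{\left(x \right)}} \, dx$.

Since $\dfrac{\partial}{\partial a}\,x^{a} = x^{a} \ln x$, the $\ln x$ in the denominator cancels and
$$\frac{dI}{da} = \int_{0}^{1} \frac{1}{3} x^{a} \, dx = \frac{1}{3} \left[\frac{x^{a+1}}{a+1}\right]_0^1 = \frac{1}{3 \left(a + 1\right)}.$$

Integrating with respect to $a$ gives $I(a) = \frac{\log{\left(a + 1 \right)}}{3} - \frac{\log{\left(6 \right)}}{3} + \frac{\log{\left(5 \right)}}{3} + C$.

At $a = \frac{1}{5}$ the integrand is identically $0$, so $I(\frac{1}{5}) = 0$. The closed form gives $0$, hence $C = 0$.

Setting $a = \frac{5}{4}$:
$$I = \log{\left(\frac{\sqrt[3]{15}}{2} \right)}.$$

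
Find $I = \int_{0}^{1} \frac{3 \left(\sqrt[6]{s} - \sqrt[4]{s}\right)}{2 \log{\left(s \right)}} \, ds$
$\log{\left(\frac{14 \sqrt{210}}{225} \right)}$

Replace the exponent $\frac{1}{6}$ by a parameter $a$: let $I(a) = \int_{0}^{1} \frac{3 \left(- \sqrt[4]{s} + s^{a}\right)}{2 \log{\left(s \right)}} \, ds$.

Since $\dfrac{\partial}{\partial a}\,s^{a} = s^{a} \ln s$, the $\ln s$ in the denominator cancels and
$$\frac{dI}{da} = \int_{0}^{1} \frac{3}{2} s^{a} \, ds = \frac{3}{2} \left[\frac{s^{a+1}}{a+1}\right]_0^1 = \frac{3}{2 \left(a + 1\right)}.$$

Integrating with respect to $a$ gives $I(a) = \log{\left(\frac{8 \sqrt{5} \left(a + 1\right)^{\frac{3}{2}}}{25} \right)} + C$.

At $a = \frac{1}{4}$ the integrand is identically $0$, so $I(\frac{1}{4}) = 0$. The closed form gives $0$, hence $C = 0$.

Setting $a = \frac{1}{6}$:
$$I = \log{\left(\frac{14 \sqrt{210}}{225} \right)}.$$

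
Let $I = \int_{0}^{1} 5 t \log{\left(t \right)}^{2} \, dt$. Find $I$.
$\frac{5}{4}$

Consider the simpler parametrised integral
$$J(a) = \int_{0}^{1} 5 t^{a} \, dt = \frac{5}{a + 1}.$$

Differentiating under the integral sign brings down a factor of $\ln t$:
$$\frac{dJ}{da} = \int_{0}^{1} 5 t^{a} \log{\left(t \right)} \, dt = - \frac{5}{\left(a + 1\right)^{2}}.$$

Repeating twice in total — each differentiation brings down another $\ln t$ — gives
$$\frac{d^{2}J}{da^{2}} = \int_{0}^{1} 5 t^{a} \log{\left(t \right)}^{2} \, dt = \frac{10}{\left(a + 1\right)^{3}},$$
and the integrand here is exactly the target integrand, so $I = \frac{10}{\left(a + 1\right)^{3}}$.

Setting $a = 1$:
$$I = \frac{5}{4}.$$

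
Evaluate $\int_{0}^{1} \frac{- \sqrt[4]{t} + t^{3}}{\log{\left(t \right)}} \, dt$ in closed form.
$\log{\left(\frac{16}{5} \right)}$

Consider the one-parameter family: let $I(a) = \int_{0}^{1} \frac{- \sqrt[4]{t} + t^{a}}{\log{\left(t \right)}} \, dt$.

Since $\dfrac{\partial}{\partial a}\,t^{a} = t^{a} \ln t$, the $\ln t$ in the denominator cancels and
$$\frac{dI}{da} = \int_{0}^{1} t^{a} \, dt = \left[\frac{t^{a+1}}{a+1}\right]_0^1 = \frac{1}{a + 1}.$$

Integrating with respect to $a$ gives $I(a) = \log{\left(\frac{4 a}{5} + \frac{4}{5} \right)} + C$.

At $a = \frac{1}{4}$ the integrand is identically $0$, so $I(\frac{1}{4}) = 0$. The closed form gives $0$, hence $C = 0$.

Setting $a = 3$:
$$I = \log{\left(\frac{16}{5} \right)}.$$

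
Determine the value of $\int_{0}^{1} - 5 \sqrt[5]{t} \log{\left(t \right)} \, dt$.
$\frac{125}{36}$

Start from the elementary integral
$$J(a) = \int_{0}^{1} - 5 t^{a} \, dt = - \frac{5}{a + 1}.$$

Differentiating under the integral sign brings down a factor of $\ln t$:
$$\frac{dJ}{da} = \int_{0}^{1} - 5 t^{a} \log{\left(t \right)} \, dt = \frac{5}{\left(a + 1\right)^{2}}.$$

The integral on the left is $I$, so $I = \frac{5}{\left(a + 1\right)^{2}}$.

Setting $a = \frac{1}{5}$:
$$I = \frac{125}{36}.$$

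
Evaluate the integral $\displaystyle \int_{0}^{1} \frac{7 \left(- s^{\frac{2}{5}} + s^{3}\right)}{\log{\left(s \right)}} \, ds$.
$- \log{\left(\frac{823543}{1280000000} \right)}$

Replace the exponent $\frac{2}{5}$ by a parameter $a$: let $I(a) = \int_{0}^{1} \frac{7 \left(s^{3} - s^{a}\right)}{\log{\left(s \right)}} \, ds$.

Since $\dfrac{\partial}{\partial a}\,s^{a} = s^{a} \ln s$, the $\ln s$ in the denominator cancels and
$$\frac{dI}{da} = \int_{0}^{1} -7 s^{a} \, ds = -7 \left[\frac{s^{a+1}}{a+1}\right]_0^1 = - \frac{7}{a + 1}.$$

Integrating with respect to $a$ gives $I(a) = - \log{\left(\frac{\left(a + 1\right)^{7}}{16384} \right)} + C$.

At $a = 3$ the integrand is identically $0$, so $I(3) = 0$. The closed form gives $0$, hence $C = 0$.

Setting $a = \frac{2}{5}$:
$$I = - \log{\left(\frac{823543}{1280000000} \right)}.$$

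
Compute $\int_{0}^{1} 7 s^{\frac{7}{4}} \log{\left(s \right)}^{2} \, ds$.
$\frac{896}{1331}$

Consider the simpler parametrised integral
$$J(a) = \int_{0}^{1} 7 s^{a} \, ds = \frac{7}{a + 1}.$$

Differentiating under the integral sign brings down a factor of $\ln s$:
$$\frac{dJ}{da} = \int_{0}^{1} 7 s^{a} \log{\left(s \right)} \, ds = - \frac{7}{\left(a + 1\right)^{2}}.$$

Repeating twice in total — each differentiation brings down another $\ln s$ — gives
$$\frac{d^{2}J}{da^{2}} = \int_{0}^{1} 7 s^{a} \log{\left(s \right)}^{2} \, ds = \frac{14}{\left(a + 1\right)^{3}},$$
and the integrand here is exactly the target integrand, so $I = \frac{14}{\left(a + 1\right)^{3}}$.

Setting $a = \frac{7}{4}$:
$$I = \frac{896}{1331}.$$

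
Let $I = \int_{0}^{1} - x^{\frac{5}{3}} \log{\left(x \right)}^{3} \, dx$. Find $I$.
$\frac{243}{2048}$

Consider the simpler parametrised integral
$$J(a) = \int_{0}^{1} - x^{a} \, dx = - \frac{1}{a + 1}.$$

Differentiating under the integral sign brings down a factor of $\ln x$:
$$\frac{dJ}{da} = \int_{0}^{1} - x^{a} \log{\left(x \right)} \, dx = \frac{1}{\left(a + 1\right)^{2}}.$$

Repeating $3$ times in total — each differentiation brings down another $\ln x$ — gives
$$\frac{d^{3}J}{da^{3}} = \int_{0}^{1} - x^{a} \log{\left(x \right)}^{3} \, dx = \frac{6}{\left(a + 1\right)^{4}},$$
and the integrand here is exactly the target integrand, so $I = \frac{6}{\left(a + 1\right)^{4}}$.

Setting $a = \frac{5}{3}$:
$$I = \frac{243}{2048}.$$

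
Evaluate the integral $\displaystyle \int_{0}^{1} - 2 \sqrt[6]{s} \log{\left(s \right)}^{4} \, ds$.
$- \frac{373248}{16807}$

Consider the simpler parametrised integral
$$J(a) = \int_{0}^{1} - 2 s^{a} \, ds = - \frac{2}{a + 1}.$$

Differentiating under the integral sign brings down a factor of $\ln s$:
$$\frac{dJ}{da} = \int_{0}^{1} - 2 s^{a} \log{\left(s \right)} \, ds = \frac{2}{\left(a + 1\right)^{2}}.$$

Repeating $4$ times in total — each differentiation brings down another $\ln s$ — gives
$$\frac{d^{4}J}{da^{4}} = \int_{0}^{1} - 2 s^{a} \log{\left(s \right)}^{4} \, ds = - \frac{48}{\left(a + 1\right)^{5}},$$
and the integrand here is exactly the target integrand, so $I = - \frac{48}{\left(a + 1\right)^{5}}$.

Setting $a = \frac{1}{6}$:
$$I = - \frac{373248}{16807}.$$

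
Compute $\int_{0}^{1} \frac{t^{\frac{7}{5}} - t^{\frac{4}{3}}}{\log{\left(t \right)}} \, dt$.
$- \log{\left(\frac{35}{36} \right)}$

Consider the one-parameter family: let $I(a) = \int_{0}^{1} \frac{t^{\frac{7}{5}} - t^{a}}{\log{\left(t \right)}} \, dt$.

Since $\dfrac{\partial}{\partial a}\,t^{a} = t^{a} \ln t$, the $\ln t$ in the denominator cancels and
$$\frac{dI}{da} = \int_{0}^{1} -1 t^{a} \, dt = -1 \left[\frac{t^{a+1}}{a+1}\right]_0^1 = - \frac{1}{a + 1}.$$

Integrating with respect to $a$ gives $I(a) = - \log{\left(\frac{5 a}{12} + \frac{5}{12} \right)} + C$.

At $a = \frac{7}{5}$ the integrand is identically $0$, so $I(\frac{7}{5}) = 0$. The closed form gives $0$, hence $C = 0$.

Setting $a = \frac{4}{3}$:
$$I = - \log{\left(\frac{35}{36} \right)}.$$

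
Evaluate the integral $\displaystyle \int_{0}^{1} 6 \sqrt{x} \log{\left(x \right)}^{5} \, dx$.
$- \frac{5120}{81}$

Begin with the known integral
$$J(a) = \int_{0}^{1} 6 x^{a} \, dx = \frac{6}{a + 1}.$$

Differentiating under the integral sign brings down a factor of $\ln x$:
$$\frac{dJ}{da} = \int_{0}^{1} 6 x^{a} \log{\left(x \right)} \, dx = - \frac{6}{\left(a + 1\right)^{2}}.$$

Repeating $5$ times in total — each differentiation brings down another $\ln x$ — gives
$$\frac{d^{5}J}{da^{5}} = \int_{0}^{1} 6 x^{a} \log{\left(x \right)}^{5} \, dx = - \frac{720}{\left(a + 1\right)^{6}},$$
and the integrand here is exactly the target integrand, so $I = - \frac{720}{\left(a + 1\right)^{6}}$.

Setting $a = \frac{1}{2}$:
$$I = - \frac{5120}{81}.$$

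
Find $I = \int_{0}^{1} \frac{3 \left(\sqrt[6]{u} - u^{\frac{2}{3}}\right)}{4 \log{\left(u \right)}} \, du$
$- \frac{3 \log{\left(10 \right)}}{4} + \frac{3 \log{\left(7 \right)}}{4}$

Consider the one-parameter family: let $I(a) = \int_{0}^{1} \frac{3 \left(- u^{\frac{2}{3}} + u^{a}\right)}{4 \log{\left(u \right)}} \, du$.

Since $\dfrac{\partial}{\partial a}\,u^{a} = u^{a} \ln u$, the $\ln u$ in the denominator cancels and
$$\frac{dI}{da} = \int_{0}^{1} \frac{3}{4} u^{a} \, du = \frac{3}{4} \left[\frac{u^{a+1}}{a+1}\right]_0^1 = \frac{3}{4 \left(a + 1\right)}.$$

Integrating with respect to $a$ gives $I(a) = \log{\left(\frac{3^{\frac{3}{4}} \sqrt[4]{5} \left(a + 1\right)^{\frac{3}{4}}}{5} \right)} + C$.

At $a = \frac{2}{3}$ the integrand is identically $0$, so $I(\frac{2}{3}) = 0$. The closed form gives $0$, hence $C = 0$.

Setting $a = \frac{1}{6}$:
$$I = - \frac{3 \log{\left(10 \right)}}{4} + \frac{3 \log{\left(7 \right)}}{4}.$$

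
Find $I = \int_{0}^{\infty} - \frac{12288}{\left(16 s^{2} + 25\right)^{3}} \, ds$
$- \frac{576 \pi}{3125}$

Begin with the known result
$$J(a) = \int_{0}^{\infty} - \frac{3}{a^{2} + s^{2}} \, ds = - \frac{3 \pi}{2 a}.$$

Differentiating under the integral sign with respect to $a$,
$$\frac{dJ}{da} = \int_{0}^{\infty} \frac{6 a}{\left(a^{2} + s^{2}\right)^{2}} \, ds = \frac{3 \pi}{2 a^{2}},$$
so $\int_{0}^{\infty} - \frac{3}{\left(a^{2} + s^{2}\right)^{2}} \, ds = - \frac{3 \pi}{4 a^{3}}$.

Repeating — each differentiation of $1/(s^2+a^2)^j$ produces $-2ja/(s^2+a^2)^{j+1}$ — and dividing through by $-2ja$ at each step yields, after $2$ differentiations in total,
$$\int_{0}^{\infty} - \frac{3}{\left(a^{2} + s^{2}\right)^{3}} \, ds = - \frac{9 \pi}{16 a^{5}}.$$

Setting $a = \frac{5}{4}$:
$$I = - \frac{576 \pi}{3125}.$$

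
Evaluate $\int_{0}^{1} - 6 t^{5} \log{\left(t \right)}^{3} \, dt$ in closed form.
$\frac{1}{36}$

Begin with the known integral
$$J(a) = \int_{0}^{1} - 6 t^{a} \, dt = - \frac{6}{a + 1}.$$

Differentiating under the integral sign brings down a factor of $\ln t$:
$$\frac{dJ}{da} = \int_{0}^{1} - 6 t^{a} \log{\left(t \right)} \, dt = \frac{6}{\left(a + 1\right)^{2}}.$$

Repeating $3$ times in total — each differentiation brings down another $\ln t$ — gives
$$\frac{d^{3}J}{da^{3}} = \int_{0}^{1} - 6 t^{a} \log{\left(t \right)}^{3} \, dt = \frac{36}{\left(a + 1\right)^{4}},$$
and the integrand here is exactly the target integrand, so $I = \frac{36}{\left(a + 1\right)^{4}}$.

Setting $a = 5$:
$$I = \frac{1}{36}.$$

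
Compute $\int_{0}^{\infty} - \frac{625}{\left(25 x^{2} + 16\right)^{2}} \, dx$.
$- \frac{125 \pi}{256}$

Start from the standard arctangent integral
$$J(a) = \int_{0}^{\infty} - \frac{1}{a^{2} + x^{2}} \, dx = - \frac{\pi}{2 a}.$$

Differentiating under the integral sign with respect to $a$,
$$\frac{dJ}{da} = \int_{0}^{\infty} \frac{2 a}{\left(a^{2} + x^{2}\right)^{2}} \, dx = \frac{\pi}{2 a^{2}},$$
so $\int_{0}^{\infty} - \frac{1}{\left(a^{2} + x^{2}\right)^{2}} \, dx = - \frac{\pi}{4 a^{3}}$.

Setting $a = \frac{4}{5}$:
$$I = - \frac{125 \pi}{256}.$$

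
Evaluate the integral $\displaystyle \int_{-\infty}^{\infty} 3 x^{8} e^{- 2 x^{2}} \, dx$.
$\frac{315 \sqrt{2} \sqrt{\pi}}{512}$

Start from the elementary integral
$$J(a) = \int_{-\infty}^{\infty} 3 e^{- a x^{2}} \, dx = \frac{3 \sqrt{\pi}}{\sqrt{a}}.$$

Differentiating under the integral sign brings down a factor of $(-x^2)$:
$$\frac{dJ}{da} = \int_{-\infty}^{\infty} - 3 x^{2} e^{- a x^{2}} \, dx = - \frac{3 \sqrt{\pi}}{2 a^{\frac{3}{2}}}.$$

Repeating $4$ times in total — each differentiation brings down another $(-x^2)$ — gives
$$\frac{d^{4}J}{da^{4}} = \int_{-\infty}^{\infty} 3 x^{8} e^{- a x^{2}} \, dx = \frac{315 \sqrt{\pi}}{16 a^{\frac{9}{2}}},$$
and the integrand here is exactly the target integrand, so $I = \frac{315 \sqrt{\pi}}{16 a^{\frac{9}{2}}}$.

Setting $a = 2$:
$$I = \frac{315 \sqrt{2} \sqrt{\pi}}{512}.$$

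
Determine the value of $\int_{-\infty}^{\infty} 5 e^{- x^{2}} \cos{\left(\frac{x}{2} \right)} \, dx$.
$\frac{5 \sqrt{\pi}}{e^{\frac{1}{16}}}$

Define $I(b) = \int_{-\infty}^{\infty} 5 e^{- x^{2}} \cos{\left(b x \right)} \, dx$.

Differentiating under the integral sign,
$$I'(b) = \int_{-\infty}^{\infty} - 5 x e^{- x^{2}} \sin{\left(b x \right)} \, dx.$$

Integrate $\int_{-\infty}^{\infty} x \sin(b x)\, e^{- x^{2}}\, dx$ by parts with $u = \sin(b x)$ and $dv = x\, e^{- x^{2}}\, dx$, giving $v = - \frac{e^{- x^{2}}}{2}$. The boundary term vanishes and
$$\int_{-\infty}^{\infty} x \sin(b x)\, e^{- x^{2}}\, dx = \frac{b}{2} \int_{-\infty}^{\infty} \cos(b x)\, e^{- x^{2}}\, dx,$$
so $I'(b) = - \frac{b}{2}\, I(b)$.

This is a separable first-order ODE; solving with the initial condition $I(0) = \int_{-\infty}^{\infty} 5 e^{- x^{2}}\,dx = 5 \sqrt{\pi}$ gives
$$I(b) = 5 \sqrt{\pi} e^{- \frac{b^{2}}{4}}.$$

Setting $b = \frac{1}{2}$:
$$I = \frac{5 \sqrt{\pi}}{e^{\frac{1}{16}}}.$$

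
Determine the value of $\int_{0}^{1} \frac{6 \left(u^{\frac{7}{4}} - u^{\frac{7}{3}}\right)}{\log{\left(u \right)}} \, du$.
$\log{\left(\frac{1291467969}{4096000000} \right)}$

Consider the one-parameter family: let $I(a) = \int_{0}^{1} \frac{6 \left(- u^{\frac{7}{3}} + u^{a}\right)}{\log{\left(u \right)}} \, du$.

Since $\dfrac{\partial}{\partial a}\,u^{a} = u^{a} \ln u$, the $\ln u$ in the denominator cancels and
$$\frac{dI}{da} = \int_{0}^{1} 6 u^{a} \, du = 6 \left[\frac{u^{a+1}}{a+1}\right]_0^1 = \frac{6}{a + 1}.$$

Integrating with respect to $a$ gives $I(a) = \log{\left(\frac{729 \left(a + 1\right)^{6}}{1000000} \right)} + C$.

At $a = \frac{7}{3}$ the integrand is identically $0$, so $I(\frac{7}{3}) = 0$. The closed form gives $0$, hence $C = 0$.

Setting $a = \frac{7}{4}$:
$$I = \log{\left(\frac{1291467969}{4096000000} \right)}.$$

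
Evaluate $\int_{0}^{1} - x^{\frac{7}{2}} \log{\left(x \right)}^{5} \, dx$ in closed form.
$\frac{2560}{177147}$

Begin with the known integral
$$J(a) = \int_{0}^{1} - x^{a} \, dx = - \frac{1}{a + 1}.$$

Differentiating under the integral sign brings down a factor of $\ln x$:
$$\frac{dJ}{da} = \int_{0}^{1} - x^{a} \log{\left(x \right)} \, dx = \frac{1}{\left(a + 1\right)^{2}}.$$

Repeating $5$ times in total — each differentiation brings down another $\ln x$ — gives
$$\frac{d^{5}J}{da^{5}} = \int_{0}^{1} - x^{a} \log{\left(x \right)}^{5} \, dx = \frac{120}{\left(a + 1\right)^{6}},$$
and the integrand here is exactly the target integrand, so $I = \frac{120}{\left(a + 1\right)^{6}}$.

Setting $a = \frac{7}{2}$:
$$I = \frac{2560}{177147}.$$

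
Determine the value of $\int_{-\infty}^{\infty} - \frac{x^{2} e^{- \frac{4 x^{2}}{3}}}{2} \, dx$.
$- \frac{3 \sqrt{3} \sqrt{\pi}}{32}$

Consider the simpler parametrised integral
$$J(a) = \int_{-\infty}^{\infty} - \frac{e^{- a x^{2}}}{2} \, dx = - \frac{\sqrt{\pi}}{2 \sqrt{a}}.$$

Differentiating under the integral sign brings down a factor of $(-x^2)$:
$$\frac{dJ}{da} = \int_{-\infty}^{\infty} \frac{x^{2} e^{- a x^{2}}}{2} \, dx = \frac{\sqrt{\pi}}{4 a^{\frac{3}{2}}}.$$

The integral on the left is $-I$, so $I = - \frac{\sqrt{\pi}}{4 a^{\frac{3}{2}}}$.

Setting $a = \frac{4}{3}$:
$$I = - \frac{3 \sqrt{3} \sqrt{\pi}}{32}.$$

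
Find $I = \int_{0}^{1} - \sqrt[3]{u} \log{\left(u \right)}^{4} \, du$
$- \frac{729}{128}$

Consider the simpler parametrised integral
$$J(a) = \int_{0}^{1} - u^{a} \, du = - \frac{1}{a + 1}.$$

Differentiating under the integral sign brings down a factor of $\ln u$:
$$\frac{dJ}{da} = \int_{0}^{1} - u^{a} \log{\left(u \right)} \, du = \frac{1}{\left(a + 1\right)^{2}}.$$

Repeating $4$ times in total — each differentiation brings down another $\ln u$ — gives
$$\frac{d^{4}J}{da^{4}} = \int_{0}^{1} - u^{a} \log{\left(u \right)}^{4} \, du = - \frac{24}{\left(a + 1\right)^{5}},$$
and the integrand here is exactly the target integrand, so $I = - \frac{24}{\left(a + 1\right)^{5}}$.

Setting $a = \frac{1}{3}$:
$$I = - \frac{729}{128}.$$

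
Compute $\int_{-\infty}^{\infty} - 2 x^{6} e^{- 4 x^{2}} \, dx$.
$- \frac{15 \sqrt{\pi}}{512}$

Begin with the known integral
$$J(a) = \int_{-\infty}^{\infty} - 2 e^{- a x^{2}} \, dx = - \frac{2 \sqrt{\pi}}{\sqrt{a}}.$$

Differentiating under the integral sign brings down a factor of $(-x^2)$:
$$\frac{dJ}{da} = \int_{-\infty}^{\infty} 2 x^{2} e^{- a x^{2}} \, dx = \frac{\sqrt{\pi}}{a^{\frac{3}{2}}}.$$

Repeating $3$ times in total — each differentiation brings down another $(-x^2)$ — gives
$$\frac{d^{3}J}{da^{3}} = \int_{-\infty}^{\infty} 2 x^{6} e^{- a x^{2}} \, dx = \frac{15 \sqrt{\pi}}{4 a^{\frac{7}{2}}},$$
and the integrand here is $(-1)^{3}$ times the target integrand, so $I = (-1)^{3}\,\frac{d^{3}J}{da^{3}} = - \frac{15 \sqrt{\pi}}{4 a^{\frac{7}{2}}}$.

Setting $a = 4$:
$$I = - \frac{15 \sqrt{\pi}}{512}.$$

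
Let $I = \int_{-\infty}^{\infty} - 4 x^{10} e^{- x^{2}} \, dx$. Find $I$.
$- \frac{945 \sqrt{\pi}}{8}$

Start from the elementary integral
$$J(a) = \int_{-\infty}^{\infty} - 4 e^{- a x^{2}} \, dx = - \frac{4 \sqrt{\pi}}{\sqrt{a}}.$$

Differentiating under the integral sign brings down a factor of $(-x^2)$:
$$\frac{dJ}{da} = \int_{-\infty}^{\infty} 4 x^{2} e^{- a x^{2}} \, dx = \frac{2 \sqrt{\pi}}{a^{\frac{3}{2}}}.$$

Repeating $5$ times in total — each differentiation brings down another $(-x^2)$ — gives
$$\frac{d^{5}J}{da^{5}} = \int_{-\infty}^{\infty} 4 x^{10} e^{- a x^{2}} \, dx = \frac{945 \sqrt{\pi}}{8 a^{\frac{11}{2}}},$$
and the integrand here is $(-1)^{5}$ times the target integrand, so $I = (-1)^{5}\,\frac{d^{5}J}{da^{5}} = - \frac{945 \sqrt{\pi}}{8 a^{\frac{11}{2}}}$.

Setting $a = 1$:
$$I = - \frac{945 \sqrt{\pi}}{8}.$$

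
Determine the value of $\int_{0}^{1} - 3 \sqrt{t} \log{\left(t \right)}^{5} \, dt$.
$\frac{2560}{81}$

Consider the simpler parametrised integral
$$J(a) = \int_{0}^{1} - 3 t^{a} \, dt = - \frac{3}{a + 1}.$$

Differentiating under the integral sign brings down a factor of $\ln t$:
$$\frac{dJ}{da} = \int_{0}^{1} - 3 t^{a} \log{\left(t \right)} \, dt = \frac{3}{\left(a + 1\right)^{2}}.$$

Repeating $5$ times in total — each differentiation brings down another $\ln t$ — gives
$$\frac{d^{5}J}{da^{5}} = \int_{0}^{1} - 3 t^{a} \log{\left(t \right)}^{5} \, dt = \frac{360}{\left(a + 1\right)^{6}},$$
and the integrand here is exactly the target integrand, so $I = \frac{360}{\left(a + 1\right)^{6}}$.

Setting $a = \frac{1}{2}$:
$$I = \frac{2560}{81}.$$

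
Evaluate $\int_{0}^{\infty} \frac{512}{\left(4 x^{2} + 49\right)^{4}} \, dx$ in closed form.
$\frac{40 \pi}{823543}$

Start from the standard arctangent integral
$$J(a) = \int_{0}^{\infty} \frac{2}{a^{2} + x^{2}} \, dx = \frac{\pi}{a}.$$

Differentiating under the integral sign with respect to $a$,
$$\frac{dJ}{da} = \int_{0}^{\infty} - \frac{4 a}{\left(a^{2} + x^{2}\right)^{2}} \, dx = - \frac{\pi}{a^{2}},$$
so $\int_{0}^{\infty} \frac{2}{\left(a^{2} + x^{2}\right)^{2}} \, dx = \frac{\pi}{2 a^{3}}$.

Repeating — each differentiation of $1/(x^2+a^2)^j$ produces $-2ja/(x^2+a^2)^{j+1}$ — and dividing through by $-2ja$ at each step yields, after $3$ differentiations in total,
$$\int_{0}^{\infty} \frac{2}{\left(a^{2} + x^{2}\right)^{4}} \, dx = \frac{5 \pi}{16 a^{7}}.$$

Setting $a = \frac{7}{2}$:
$$I = \frac{40 \pi}{823543}.$$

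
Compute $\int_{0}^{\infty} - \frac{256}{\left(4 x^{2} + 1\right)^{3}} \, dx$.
$- 24 \pi$

Start from the standard arctangent integral
$$J(a) = \int_{0}^{\infty} - \frac{4}{a^{2} + x^{2}} \, dx = - \frac{2 \pi}{a}.$$

Differentiating under the integral sign with respect to $a$,
$$\frac{dJ}{da} = \int_{0}^{\infty} \frac{8 a}{\left(a^{2} + x^{2}\right)^{2}} \, dx = \frac{2 \pi}{a^{2}},$$
so $\int_{0}^{\infty} - \frac{4}{\left(a^{2} + x^{2}\right)^{2}} \, dx = - \frac{\pi}{a^{3}}$.

Repeating — each differentiation of $1/(x^2+a^2)^j$ produces $-2ja/(x^2+a^2)^{j+1}$ — and dividing through by $-2ja$ at each step yields, after $2$ differentiations in total,
$$\int_{0}^{\infty} - \frac{4}{\left(a^{2} + x^{2}\right)^{3}} \, dx = - \frac{3 \pi}{4 a^{5}}.$$

Setting $a = \frac{1}{2}$:
$$I = - 24 \pi.$$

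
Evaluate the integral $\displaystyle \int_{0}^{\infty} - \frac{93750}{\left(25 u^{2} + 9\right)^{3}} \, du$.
$- \frac{3125 \pi}{216}$

Begin with the known result
$$J(a) = \int_{0}^{\infty} - \frac{6}{a^{2} + u^{2}} \, du = - \frac{3 \pi}{a}.$$

Differentiating under the integral sign with respect to $a$,
$$\frac{dJ}{da} = \int_{0}^{\infty} \frac{12 a}{\left(a^{2} + u^{2}\right)^{2}} \, du = \frac{3 \pi}{a^{2}},$$
so $\int_{0}^{\infty} - \frac{6}{\left(a^{2} + u^{2}\right)^{2}} \, du = - \frac{3 \pi}{2 a^{3}}$.

Repeating — each differentiation of $1/(u^2+a^2)^j$ produces $-2ja/(u^2+a^2)^{j+1}$ — and dividing through by $-2ja$ at each step yields, after $2$ differentiations in total,
$$\int_{0}^{\infty} - \frac{6}{\left(a^{2} + u^{2}\right)^{3}} \, du = - \frac{9 \pi}{8 a^{5}}.$$

Setting $a = \frac{3}{5}$:
$$I = - \frac{3125 \pi}{216}.$$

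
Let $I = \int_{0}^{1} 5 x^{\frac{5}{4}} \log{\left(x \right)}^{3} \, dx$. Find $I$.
$- \frac{2560}{2187}$

Begin with the known integral
$$J(a) = \int_{0}^{1} 5 x^{a} \, dx = \frac{5}{a + 1}.$$

Differentiating under the integral sign brings down a factor of $\ln x$:
$$\frac{dJ}{da} = \int_{0}^{1} 5 x^{a} \log{\left(x \right)} \, dx = - \frac{5}{\left(a + 1\right)^{2}}.$$

Repeating $3$ times in total — each differentiation brings down another $\ln x$ — gives
$$\frac{d^{3}J}{da^{3}} = \int_{0}^{1} 5 x^{a} \log{\left(x \right)}^{3} \, dx = - \frac{30}{\left(a + 1\right)^{4}},$$
and the integrand here is exactly the target integrand, so $I = - \frac{30}{\left(a + 1\right)^{4}}$.

Setting $a = \frac{5}{4}$:
$$I = - \frac{2560}{2187}.$$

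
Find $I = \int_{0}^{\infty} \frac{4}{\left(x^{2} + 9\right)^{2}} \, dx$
$\frac{\pi}{27}$

Begin with the known result
$$J(a) = \int_{0}^{\infty} \frac{4}{a^{2} + x^{2}} \, dx = \frac{2 \pi}{a}.$$

Differentiating under the integral sign with respect to $a$,
$$\frac{dJ}{da} = \int_{0}^{\infty} - \frac{8 a}{\left(a^{2} + x^{2}\right)^{2}} \, dx = - \frac{2 \pi}{a^{2}},$$
so $\int_{0}^{\infty} \frac{4}{\left(a^{2} + x^{2}\right)^{2}} \, dx = \frac{\pi}{a^{3}}$.

Setting $a = 3$:
$$I = \frac{\pi}{27}.$$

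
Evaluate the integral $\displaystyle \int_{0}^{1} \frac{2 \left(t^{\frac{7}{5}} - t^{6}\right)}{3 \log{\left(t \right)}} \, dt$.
$\log{\left(\frac{2 \sqrt[3]{630}}{35} \right)}$

Consider the one-parameter family: let $I(a) = \int_{0}^{1} \frac{2 \left(t^{\frac{7}{5}} - t^{a}\right)}{3 \log{\left(t \right)}} \, dt$.

Since $\dfrac{\partial}{\partial a}\,t^{a} = t^{a} \ln t$, the $\ln t$ in the denominator cancels and
$$\frac{dI}{da} = \int_{0}^{1} - \frac{2}{3} t^{a} \, dt = - \frac{2}{3} \left[\frac{t^{a+1}}{a+1}\right]_0^1 = - \frac{2}{3 a + 3}.$$

Integrating with respect to $a$ gives $I(a) = - \frac{2 \log{\left(a + 1 \right)}}{3} - \frac{2 \log{\left(5 \right)}}{3} + \frac{2 \log{\left(12 \right)}}{3} + C$.

At $a = \frac{7}{5}$ the integrand is identically $0$, so $I(\frac{7}{5}) = 0$. The closed form gives $0$, hence $C = 0$.

Setting $a = 6$:
$$I = \log{\left(\frac{2 \sqrt[3]{630}}{35} \right)}.$$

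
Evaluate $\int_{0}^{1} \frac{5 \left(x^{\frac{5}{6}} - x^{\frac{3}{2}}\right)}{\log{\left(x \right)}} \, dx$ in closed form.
$\log{\left(\frac{161051}{759375} \right)}$

Consider the one-parameter family: let $I(a) = \int_{0}^{1} \frac{5 \left(- x^{\frac{3}{2}} + x^{a}\right)}{\log{\left(x \right)}} \, dx$.

Since $\dfrac{\partial}{\partial a}\,x^{a} = x^{a} \ln x$, the $\ln x$ in the denominator cancels and
$$\frac{dI}{da} = \int_{0}^{1} 5 x^{a} \, dx = 5 \left[\frac{x^{a+1}}{a+1}\right]_0^1 = \frac{5}{a + 1}.$$

Integrating with respect to $a$ gives $I(a) = \log{\left(\frac{32 \left(a + 1\right)^{5}}{3125} \right)} + C$.

At $a = \frac{3}{2}$ the integrand is identically $0$, so $I(\frac{3}{2}) = 0$. The closed form gives $0$, hence $C = 0$.

Setting $a = \frac{5}{6}$:
$$I = \log{\left(\frac{161051}{759375} \right)}.$$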